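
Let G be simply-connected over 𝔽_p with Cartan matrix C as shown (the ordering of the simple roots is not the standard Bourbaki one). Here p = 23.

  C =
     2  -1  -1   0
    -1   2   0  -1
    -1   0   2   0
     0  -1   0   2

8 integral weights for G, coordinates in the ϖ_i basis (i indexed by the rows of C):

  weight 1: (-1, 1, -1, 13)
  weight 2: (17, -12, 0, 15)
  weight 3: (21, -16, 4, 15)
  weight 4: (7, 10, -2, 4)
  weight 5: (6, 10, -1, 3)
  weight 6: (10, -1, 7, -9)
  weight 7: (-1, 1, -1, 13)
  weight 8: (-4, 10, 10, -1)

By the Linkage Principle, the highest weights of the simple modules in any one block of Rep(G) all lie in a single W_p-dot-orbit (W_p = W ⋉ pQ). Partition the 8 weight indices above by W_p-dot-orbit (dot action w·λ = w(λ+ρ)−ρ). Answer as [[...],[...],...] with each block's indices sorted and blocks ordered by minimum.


Cartan matrix: type A_4 (|W|=120); un-permuting the 4 rows.

Ā_23 reps of the 8 weights (A_4, coords as presented):

    1: (0, 2, 0, 14)
    2: (7, 11, 0, 4)
    3: (7, 11, 0, 4)
    4: (7, 11, 0, 4)
    5: (7, 11, 0, 4)
    6: (3, 8, 8, 0)
    7: (0, 2, 0, 14)
    8: (3, 8, 8, 0)

Linkage partition of the 8 weights (3 classes, p=23):

[[1, 7], [2, 3, 4, 5], [6, 8]]


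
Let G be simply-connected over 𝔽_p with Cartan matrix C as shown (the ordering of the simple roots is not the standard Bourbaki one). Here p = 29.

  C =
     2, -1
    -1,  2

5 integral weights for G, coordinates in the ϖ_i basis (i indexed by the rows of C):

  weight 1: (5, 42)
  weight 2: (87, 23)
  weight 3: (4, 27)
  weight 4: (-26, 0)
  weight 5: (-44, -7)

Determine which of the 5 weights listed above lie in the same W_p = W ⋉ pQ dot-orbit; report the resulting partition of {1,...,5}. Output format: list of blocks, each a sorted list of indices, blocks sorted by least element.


Dynkin diagram of C (from the 2 off-diagonal −1 entries): A_2.

Ā_29 reps of the 5 weights (A_2, coords as presented):

  [1] (14, 9)
  [2] (1, 24)
  [3] (1, 24)
  [4] (1, 24)
  [5] (14, 9)

The 5 indices split into 2 linkage classes (same alcove rep ⇔ same W_29-dot-orbit):

[[1, 5], [2, 3, 4]]


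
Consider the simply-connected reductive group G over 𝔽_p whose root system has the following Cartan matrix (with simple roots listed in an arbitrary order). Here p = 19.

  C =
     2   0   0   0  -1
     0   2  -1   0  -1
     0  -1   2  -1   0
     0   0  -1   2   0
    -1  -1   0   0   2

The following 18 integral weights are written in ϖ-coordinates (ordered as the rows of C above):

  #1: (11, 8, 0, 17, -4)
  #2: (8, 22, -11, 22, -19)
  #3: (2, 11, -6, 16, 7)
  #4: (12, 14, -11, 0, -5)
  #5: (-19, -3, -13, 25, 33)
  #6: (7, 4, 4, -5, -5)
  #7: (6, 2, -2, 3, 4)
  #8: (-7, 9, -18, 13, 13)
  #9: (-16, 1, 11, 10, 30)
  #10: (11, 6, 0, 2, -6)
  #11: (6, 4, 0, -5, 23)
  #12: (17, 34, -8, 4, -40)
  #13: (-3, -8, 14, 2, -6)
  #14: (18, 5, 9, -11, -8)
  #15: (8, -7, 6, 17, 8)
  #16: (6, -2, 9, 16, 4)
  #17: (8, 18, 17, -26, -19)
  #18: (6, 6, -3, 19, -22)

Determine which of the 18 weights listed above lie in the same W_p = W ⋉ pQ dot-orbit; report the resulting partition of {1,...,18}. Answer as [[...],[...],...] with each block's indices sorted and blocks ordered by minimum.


Dynkin diagram of C (from the 8 off-diagonal −1 entries): A_5.

W_19-reps of the 18 weights in Ā_19 (same 5-coord order as C):

    λ_1 → (3, 0, 1, 0, 6)
    λ_2 → (4, 1, 1, 4, 4)
    λ_3 → (7, 2, 1, 3, 5)
    λ_4 → (4, 1, 1, 4, 4)
    λ_5 → (1, 7, 5, 2, 1)
    λ_6 → (4, 1, 1, 4, 4)
    λ_7 → (7, 2, 1, 3, 5)
    λ_8 → (1, 7, 5, 2, 1)
    λ_9 → (7, 2, 1, 3, 5)
    λ_10 → (7, 2, 1, 3, 5)
    λ_11 → (1, 7, 5, 2, 1)
    λ_12 → (1, 7, 5, 2, 1)
    λ_13 → (7, 2, 1, 3, 5)
    λ_14 → (3, 0, 1, 0, 6)
    λ_15 → (3, 0, 1, 0, 6)
    λ_16 → (4, 7, 0, 2, 1)
    λ_17 → (3, 0, 1, 0, 6)
    λ_18 → (1, 7, 5, 2, 1)

5 distinct reps among the 18 weights ⇒ 5 W_19-linkage classes:

[[1, 14, 15, 17], [2, 4, 6], [3, 7, 9, 10, 13], [5, 8, 11, 12, 18], [16]]


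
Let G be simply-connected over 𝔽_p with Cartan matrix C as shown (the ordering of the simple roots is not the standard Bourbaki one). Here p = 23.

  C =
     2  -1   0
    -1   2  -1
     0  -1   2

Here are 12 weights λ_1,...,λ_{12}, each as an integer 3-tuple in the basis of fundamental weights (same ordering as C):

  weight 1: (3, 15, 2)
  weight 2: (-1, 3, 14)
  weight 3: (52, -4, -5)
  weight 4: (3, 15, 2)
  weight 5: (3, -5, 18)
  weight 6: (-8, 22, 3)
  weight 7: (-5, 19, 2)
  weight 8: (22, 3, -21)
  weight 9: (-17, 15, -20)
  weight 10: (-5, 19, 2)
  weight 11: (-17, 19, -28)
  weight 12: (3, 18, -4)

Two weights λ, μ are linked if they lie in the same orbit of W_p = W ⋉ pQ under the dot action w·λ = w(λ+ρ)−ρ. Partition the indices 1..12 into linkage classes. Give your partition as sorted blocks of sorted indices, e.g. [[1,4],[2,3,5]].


C ↔ A_3 under row/col permutation; |W(A_3)| = 24.

Alcove-folded reps (p=23, 12 weights, presented ϖ-order):

  λ_1 → (4, 16, 3);  λ_2 → (0, 4, 15);  λ_3 → (3, 16, 0);  λ_4 → (4, 16, 3);  λ_5 → (0, 4, 15);  λ_6 → (3, 16, 0);  λ_7 → (4, 16, 3);  λ_8 → (3, 16, 0);  λ_9 → (3, 16, 0);  λ_10 → (4, 16, 3);  λ_11 → (3, 16, 0);  λ_12 → (4, 16, 3)

Grouping the 12 weights by Ā_23-representative: 3 linkage classes.

[[1, 4, 7, 10, 12], [2, 5], [3, 6, 8, 9, 11]]


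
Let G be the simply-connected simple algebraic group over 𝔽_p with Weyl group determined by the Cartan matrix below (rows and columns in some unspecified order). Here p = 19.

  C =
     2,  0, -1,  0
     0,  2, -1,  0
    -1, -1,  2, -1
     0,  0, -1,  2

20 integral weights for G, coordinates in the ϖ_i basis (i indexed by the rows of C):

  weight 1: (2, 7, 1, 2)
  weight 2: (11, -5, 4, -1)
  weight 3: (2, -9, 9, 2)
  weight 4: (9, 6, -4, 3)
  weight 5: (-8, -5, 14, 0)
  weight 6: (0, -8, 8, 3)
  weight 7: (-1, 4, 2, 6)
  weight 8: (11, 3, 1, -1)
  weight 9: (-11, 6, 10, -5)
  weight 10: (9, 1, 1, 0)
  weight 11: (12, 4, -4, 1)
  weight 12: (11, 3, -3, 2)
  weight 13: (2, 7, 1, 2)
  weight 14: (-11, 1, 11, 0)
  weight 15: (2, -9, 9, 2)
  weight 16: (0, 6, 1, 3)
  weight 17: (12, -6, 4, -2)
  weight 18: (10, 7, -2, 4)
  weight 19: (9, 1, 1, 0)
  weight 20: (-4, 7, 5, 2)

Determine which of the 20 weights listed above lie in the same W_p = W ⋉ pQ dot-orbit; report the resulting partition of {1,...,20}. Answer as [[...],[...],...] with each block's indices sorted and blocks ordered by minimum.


Dynkin diagram of C (from the 6 off-diagonal −1 entries): D_4.

Alcove-folded reps (p=19, 20 weights, presented ϖ-order):

  1: (3, 8, 2, 3) · 2: (12, 4, 1, 0) · 3: (3, 8, 2, 3) · 4: (7, 4, 3, 1) · 5: (7, 4, 3, 1) · 6: (1, 7, 2, 4) · 7: (0, 5, 3, 7) · 8: (12, 4, 1, 0) · 9: (7, 4, 3, 1) · 10: (10, 2, 2, 1) · 11: (10, 2, 2, 1) · 12: (10, 2, 2, 1) · 13: (3, 8, 2, 3) · 14: (10, 2, 2, 1) · 15: (3, 8, 2, 3) · 16: (1, 7, 2, 4) · 17: (12, 4, 1, 0) · 18: (7, 4, 3, 1) · 19: (10, 2, 2, 1) · 20: (3, 8, 2, 3)

Grouping the 20 weights by Ā_19-representative: 6 linkage classes.

[[1, 3, 13, 15, 20], [2, 8, 17], [4, 5, 9, 18], [6, 16], [7], [10, 11, 12, 14, 19]]


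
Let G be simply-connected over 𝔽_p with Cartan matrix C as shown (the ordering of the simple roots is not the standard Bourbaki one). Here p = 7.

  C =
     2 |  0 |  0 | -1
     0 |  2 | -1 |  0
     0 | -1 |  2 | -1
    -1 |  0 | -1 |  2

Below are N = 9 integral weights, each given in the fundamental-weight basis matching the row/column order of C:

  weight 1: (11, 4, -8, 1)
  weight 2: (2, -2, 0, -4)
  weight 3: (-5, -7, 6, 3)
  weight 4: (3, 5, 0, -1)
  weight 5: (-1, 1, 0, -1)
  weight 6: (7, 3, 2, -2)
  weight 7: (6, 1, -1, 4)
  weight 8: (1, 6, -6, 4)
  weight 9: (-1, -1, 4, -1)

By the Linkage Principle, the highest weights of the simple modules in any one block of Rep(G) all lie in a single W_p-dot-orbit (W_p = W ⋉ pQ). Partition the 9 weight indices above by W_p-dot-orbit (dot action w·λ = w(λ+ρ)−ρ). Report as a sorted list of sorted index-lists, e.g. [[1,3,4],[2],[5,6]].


Root system A_4: the 4×4 matrix C matches after relabeling.

Ā_7 reps of the 9 weights (A_4, coords as presented):

  [1] (0, 0, 5, 0);  [2] (0, 2, 1, 0);  [3] (0, 2, 1, 0);  [4] (0, 2, 1, 0);  [5] (0, 2, 1, 0);  [6] (0, 2, 1, 0);  [7] (0, 0, 5, 0);  [8] (0, 0, 5, 0);  [9] (0, 0, 5, 0)

Grouping the 9 weights by Ā_7-representative: 2 linkage classes.

[[1, 7, 8, 9], [2, 3, 4, 5, 6]]


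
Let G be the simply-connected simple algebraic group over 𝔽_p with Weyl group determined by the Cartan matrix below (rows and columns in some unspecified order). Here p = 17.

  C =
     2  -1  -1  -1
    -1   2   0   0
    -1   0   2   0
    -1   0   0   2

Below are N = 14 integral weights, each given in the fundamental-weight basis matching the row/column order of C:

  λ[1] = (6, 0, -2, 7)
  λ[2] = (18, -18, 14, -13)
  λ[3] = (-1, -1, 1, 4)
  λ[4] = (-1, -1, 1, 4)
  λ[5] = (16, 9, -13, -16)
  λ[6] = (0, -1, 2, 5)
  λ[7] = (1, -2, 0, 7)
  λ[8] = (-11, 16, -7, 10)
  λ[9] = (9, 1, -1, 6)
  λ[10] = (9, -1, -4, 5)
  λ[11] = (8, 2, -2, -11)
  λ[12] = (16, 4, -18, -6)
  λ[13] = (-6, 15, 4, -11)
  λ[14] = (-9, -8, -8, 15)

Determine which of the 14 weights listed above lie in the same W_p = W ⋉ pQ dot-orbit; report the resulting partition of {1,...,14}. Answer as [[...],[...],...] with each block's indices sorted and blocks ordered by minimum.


Dynkin diagram of C (from the 6 off-diagonal −1 entries): D_4.

Ā_17 reps of the 14 weights (D_4, coords as presented):

  λ_1 → (1, 1, 1, 8)
  λ_2 → (0, 0, 2, 5)
  λ_3 → (0, 0, 2, 5)
  λ_4 → (0, 0, 2, 5)
  λ_5 → (0, 0, 2, 5)
  λ_6 → (1, 0, 3, 6)
  λ_7 → (1, 1, 1, 8)
  λ_8 → (0, 1, 10, 5)
  λ_9 → (0, 0, 2, 5)
  λ_10 → (1, 0, 3, 6)
  λ_11 → (1, 1, 1, 8)
  λ_12 → (0, 0, 12, 0)
  λ_13 → (0, 1, 10, 5)
  λ_14 → (1, 1, 1, 8)

Partition of {1..14} into 5 W_17-dot-orbits:

[[1, 7, 11, 14], [2, 3, 4, 5, 9], [6, 10], [8, 13], [12]]


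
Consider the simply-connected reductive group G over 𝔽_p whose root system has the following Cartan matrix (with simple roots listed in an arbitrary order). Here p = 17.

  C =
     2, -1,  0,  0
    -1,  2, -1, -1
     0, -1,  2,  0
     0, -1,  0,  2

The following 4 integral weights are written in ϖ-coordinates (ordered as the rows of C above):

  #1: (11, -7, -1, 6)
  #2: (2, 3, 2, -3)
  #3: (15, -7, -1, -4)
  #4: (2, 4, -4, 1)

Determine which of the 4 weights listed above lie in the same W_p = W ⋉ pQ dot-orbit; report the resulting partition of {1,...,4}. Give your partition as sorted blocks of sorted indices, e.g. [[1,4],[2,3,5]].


Type D_4, rank 4, |W|=192; reorder rows/cols to standard.

W_17-reps of the 4 weights in Ā_17 (same 4-coord order as C):

  λ_1 → (6, 0, 6, 1);  λ_2 → (3, 2, 3, 2);  λ_3 → (1, 6, 3, 0);  λ_4 → (3, 2, 3, 2)

3 distinct reps among the 4 weights ⇒ 3 W_17-linkage classes:

[[1], [2, 4], [3]]


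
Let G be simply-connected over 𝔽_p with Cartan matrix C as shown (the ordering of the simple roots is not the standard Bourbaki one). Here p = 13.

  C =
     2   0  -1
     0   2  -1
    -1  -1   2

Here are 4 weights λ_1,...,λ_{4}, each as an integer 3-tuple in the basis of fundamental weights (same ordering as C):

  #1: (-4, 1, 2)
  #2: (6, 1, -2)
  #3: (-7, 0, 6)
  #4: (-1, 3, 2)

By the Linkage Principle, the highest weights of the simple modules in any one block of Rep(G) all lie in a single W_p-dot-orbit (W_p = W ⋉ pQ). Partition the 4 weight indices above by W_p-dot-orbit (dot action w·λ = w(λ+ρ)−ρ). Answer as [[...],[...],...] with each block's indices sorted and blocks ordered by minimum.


Type A_3, rank 3, |W|=24; reorder rows/cols to standard.

λ_j+ρ reflected into Ā_13 (⟨·,θ^∨⟩≤13); 3-tuples as given:

  λ_1 → (3, 2, 0)
  λ_2 → (6, 1, 1)
  λ_3 → (6, 1, 1)
  λ_4 → (0, 4, 3)

Partition of {1..4} into 3 W_13-dot-orbits:

[[1], [2, 3], [4]]


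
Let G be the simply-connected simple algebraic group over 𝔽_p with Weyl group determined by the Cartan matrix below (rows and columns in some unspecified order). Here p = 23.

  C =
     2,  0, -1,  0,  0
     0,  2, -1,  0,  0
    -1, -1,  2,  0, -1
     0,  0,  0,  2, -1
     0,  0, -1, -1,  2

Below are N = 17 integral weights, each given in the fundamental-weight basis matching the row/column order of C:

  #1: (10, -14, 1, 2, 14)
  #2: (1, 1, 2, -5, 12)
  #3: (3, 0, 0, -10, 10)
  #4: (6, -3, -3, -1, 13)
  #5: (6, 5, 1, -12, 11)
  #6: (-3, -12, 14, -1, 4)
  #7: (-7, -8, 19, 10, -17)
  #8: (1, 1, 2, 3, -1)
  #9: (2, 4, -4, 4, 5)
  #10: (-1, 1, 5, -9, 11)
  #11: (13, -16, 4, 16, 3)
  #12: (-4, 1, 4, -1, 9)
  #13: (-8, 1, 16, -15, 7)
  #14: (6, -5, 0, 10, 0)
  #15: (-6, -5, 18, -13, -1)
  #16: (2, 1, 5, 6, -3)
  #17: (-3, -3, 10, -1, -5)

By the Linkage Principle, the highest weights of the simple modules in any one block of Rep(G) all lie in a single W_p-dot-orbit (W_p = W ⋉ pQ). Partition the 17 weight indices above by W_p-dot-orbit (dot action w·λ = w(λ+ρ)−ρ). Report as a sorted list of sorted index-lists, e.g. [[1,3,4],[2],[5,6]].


C ↔ D_5 under row/col permutation; |W(D_5)| = 1920.

Folding the 17 weights λ_j+ρ into Ā_23 (reps in the given 5-coord order):

  λ_1+ρ ↦ (0, 2, 3, 5, 3)
  λ_2+ρ ↦ (2, 2, 3, 4, 0)
  λ_3+ρ ↦ (4, 1, 1, 9, 2)
  λ_4+ρ ↦ (3, 2, 2, 0, 4)
  λ_5+ρ ↦ (3, 2, 4, 5, 2)
  λ_6+ρ ↦ (2, 11, 2, 0, 1)
  λ_7+ρ ↦ (3, 2, 4, 5, 2)
  λ_8+ρ ↦ (2, 2, 3, 4, 0)
  λ_9+ρ ↦ (0, 2, 3, 5, 3)
  λ_10+ρ ↦ (0, 2, 3, 5, 3)
  λ_11+ρ ↦ (3, 2, 2, 0, 4)
  λ_12+ρ ↦ (3, 2, 2, 0, 4)
  λ_13+ρ ↦ (3, 2, 2, 0, 4)
  λ_14+ρ ↦ (4, 1, 1, 9, 2)
  λ_15+ρ ↦ (3, 2, 2, 0, 4)
  λ_16+ρ ↦ (3, 2, 4, 5, 2)
  λ_17+ρ ↦ (2, 2, 3, 4, 0)

Grouping the 17 weights by Ā_23-representative: 6 linkage classes.

[[1, 9, 10], [2, 8, 17], [3, 14], [4, 11, 12, 13, 15], [5, 7, 16], [6]]


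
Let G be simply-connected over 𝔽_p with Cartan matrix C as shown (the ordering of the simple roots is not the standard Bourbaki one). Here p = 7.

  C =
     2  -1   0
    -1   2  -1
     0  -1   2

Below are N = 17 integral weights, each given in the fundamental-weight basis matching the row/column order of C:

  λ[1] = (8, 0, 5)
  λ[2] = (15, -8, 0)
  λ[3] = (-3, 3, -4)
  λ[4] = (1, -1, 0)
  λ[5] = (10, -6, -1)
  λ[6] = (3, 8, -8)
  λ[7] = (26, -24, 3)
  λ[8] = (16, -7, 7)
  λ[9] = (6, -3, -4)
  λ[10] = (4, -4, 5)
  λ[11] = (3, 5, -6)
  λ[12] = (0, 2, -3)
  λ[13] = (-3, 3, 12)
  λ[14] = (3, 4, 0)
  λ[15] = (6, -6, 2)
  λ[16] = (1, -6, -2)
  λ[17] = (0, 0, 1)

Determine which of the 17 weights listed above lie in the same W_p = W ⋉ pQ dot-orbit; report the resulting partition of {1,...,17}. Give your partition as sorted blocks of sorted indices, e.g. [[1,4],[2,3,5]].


A_3 Cartan matrix, 3 simple roots permuted; ρ=(1,1,1).

Each λ_j+ρ reduced to Ā_7; 3-tuples below use C's row order:

  1: (2, 0, 1) · 2: (2, 0, 1) · 3: (1, 1, 2) · 4: (2, 0, 1) · 5: (2, 0, 1) · 6: (2, 0, 1) · 7: (1, 3, 2) · 8: (1, 1, 2) · 9: (2, 3, 2) · 10: (1, 3, 2) · 11: (1, 1, 2) · 12: (1, 1, 2) · 13: (1, 3, 2) · 14: (1, 3, 2) · 15: (2, 3, 2) · 16: (1, 3, 2) · 17: (1, 1, 2)

Partition of {1..17} into 4 W_7-dot-orbits:

[[1, 2, 4, 5, 6], [3, 8, 11, 12, 17], [7, 10, 13, 14, 16], [9, 15]]


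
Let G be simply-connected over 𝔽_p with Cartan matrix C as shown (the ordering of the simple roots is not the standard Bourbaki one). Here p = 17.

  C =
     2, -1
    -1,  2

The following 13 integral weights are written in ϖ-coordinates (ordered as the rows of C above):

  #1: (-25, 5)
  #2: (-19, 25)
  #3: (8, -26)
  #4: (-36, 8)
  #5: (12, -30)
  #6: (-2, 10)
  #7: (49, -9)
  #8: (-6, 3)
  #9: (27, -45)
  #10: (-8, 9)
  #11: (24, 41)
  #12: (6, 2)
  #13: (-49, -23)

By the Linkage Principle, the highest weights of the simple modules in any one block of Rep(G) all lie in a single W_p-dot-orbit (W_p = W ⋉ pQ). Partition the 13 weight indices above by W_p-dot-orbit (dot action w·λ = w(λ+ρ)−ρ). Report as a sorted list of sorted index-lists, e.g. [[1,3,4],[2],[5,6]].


Type A_2, rank 2, |W|=6; reorder rows/cols to standard.

Each λ_j+ρ reduced to Ā_17; 2-tuples below use C's row order:

  λ_1+ρ ↦ (1, 10)
  λ_2+ρ ↦ (8, 1)
  λ_3+ρ ↦ (8, 1)
  λ_4+ρ ↦ (8, 1)
  λ_5+ρ ↦ (4, 1)
  λ_6+ρ ↦ (1, 10)
  λ_7+ρ ↦ (8, 1)
  λ_8+ρ ↦ (4, 1)
  λ_9+ρ ↦ (1, 10)
  λ_10+ρ ↦ (7, 3)
  λ_11+ρ ↦ (8, 1)
  λ_12+ρ ↦ (7, 3)
  λ_13+ρ ↦ (12, 2)

Partition of {1..13} into 5 W_17-dot-orbits:

[[1, 6, 9], [2, 3, 4, 7, 11], [5, 8], [10, 12], [13]]


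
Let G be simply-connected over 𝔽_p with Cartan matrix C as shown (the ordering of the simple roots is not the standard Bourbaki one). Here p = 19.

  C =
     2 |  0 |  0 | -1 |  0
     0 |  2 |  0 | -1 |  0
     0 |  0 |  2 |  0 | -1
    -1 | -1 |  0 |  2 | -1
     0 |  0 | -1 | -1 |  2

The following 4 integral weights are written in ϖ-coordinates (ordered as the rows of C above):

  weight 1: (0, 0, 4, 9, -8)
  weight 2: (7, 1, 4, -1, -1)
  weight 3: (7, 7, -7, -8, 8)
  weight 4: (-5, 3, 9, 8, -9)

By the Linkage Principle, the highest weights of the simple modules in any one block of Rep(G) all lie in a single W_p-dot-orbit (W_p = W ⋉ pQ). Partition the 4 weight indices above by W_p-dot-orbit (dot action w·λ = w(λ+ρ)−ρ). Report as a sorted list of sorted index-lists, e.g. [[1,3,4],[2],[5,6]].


Type D_5, rank 5, |W|=1920; reorder rows/cols to standard.

λ_j+ρ reflected into Ā_19 (⟨·,θ^∨⟩≤19); 5-tuples as given:

    1: (1, 1, 2, 3, 4)
    2: (8, 2, 5, 0, 0)
    3: (1, 1, 2, 3, 4)
    4: (1, 1, 2, 3, 4)

Partition of {1..4} into 2 W_19-dot-orbits:

[[1, 3, 4], [2]]


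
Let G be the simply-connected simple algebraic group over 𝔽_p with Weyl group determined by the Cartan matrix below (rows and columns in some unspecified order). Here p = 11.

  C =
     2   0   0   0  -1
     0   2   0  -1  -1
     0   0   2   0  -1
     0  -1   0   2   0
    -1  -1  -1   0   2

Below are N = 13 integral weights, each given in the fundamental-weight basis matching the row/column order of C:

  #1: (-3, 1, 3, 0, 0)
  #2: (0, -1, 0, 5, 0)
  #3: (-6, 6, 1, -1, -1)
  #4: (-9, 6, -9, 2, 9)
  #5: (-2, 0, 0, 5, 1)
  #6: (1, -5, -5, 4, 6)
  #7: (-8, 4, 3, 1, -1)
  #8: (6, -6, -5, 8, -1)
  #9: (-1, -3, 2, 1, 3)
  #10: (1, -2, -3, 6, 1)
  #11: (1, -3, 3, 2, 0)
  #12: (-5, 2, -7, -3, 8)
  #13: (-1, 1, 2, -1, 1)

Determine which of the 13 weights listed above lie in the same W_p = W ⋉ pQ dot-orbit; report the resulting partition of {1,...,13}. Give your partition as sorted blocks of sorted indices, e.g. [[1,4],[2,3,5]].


Root system D_5: the 5×5 matrix C matches after relabeling.

λ_j+ρ reflected into Ā_11 (⟨·,θ^∨⟩≤11); 5-tuples as given:

  [1] (1, 1, 3, 1, 1);  [2] (1, 0, 1, 6, 1);  [3] (0, 2, 3, 0, 2);  [4] (1, 0, 1, 6, 1);  [5] (1, 0, 1, 6, 1);  [6] (1, 1, 3, 1, 1);  [7] (0, 2, 3, 0, 2);  [8] (0, 2, 3, 0, 2);  [9] (0, 2, 3, 0, 2);  [10] (1, 0, 1, 6, 1);  [11] (1, 1, 3, 1, 1);  [12] (3, 1, 5, 1, 0);  [13] (0, 2, 3, 0, 2)

Linkage partition of the 13 weights (4 classes, p=11):

[[1, 6, 11], [2, 4, 5, 10], [3, 7, 8, 9, 13], [12]]


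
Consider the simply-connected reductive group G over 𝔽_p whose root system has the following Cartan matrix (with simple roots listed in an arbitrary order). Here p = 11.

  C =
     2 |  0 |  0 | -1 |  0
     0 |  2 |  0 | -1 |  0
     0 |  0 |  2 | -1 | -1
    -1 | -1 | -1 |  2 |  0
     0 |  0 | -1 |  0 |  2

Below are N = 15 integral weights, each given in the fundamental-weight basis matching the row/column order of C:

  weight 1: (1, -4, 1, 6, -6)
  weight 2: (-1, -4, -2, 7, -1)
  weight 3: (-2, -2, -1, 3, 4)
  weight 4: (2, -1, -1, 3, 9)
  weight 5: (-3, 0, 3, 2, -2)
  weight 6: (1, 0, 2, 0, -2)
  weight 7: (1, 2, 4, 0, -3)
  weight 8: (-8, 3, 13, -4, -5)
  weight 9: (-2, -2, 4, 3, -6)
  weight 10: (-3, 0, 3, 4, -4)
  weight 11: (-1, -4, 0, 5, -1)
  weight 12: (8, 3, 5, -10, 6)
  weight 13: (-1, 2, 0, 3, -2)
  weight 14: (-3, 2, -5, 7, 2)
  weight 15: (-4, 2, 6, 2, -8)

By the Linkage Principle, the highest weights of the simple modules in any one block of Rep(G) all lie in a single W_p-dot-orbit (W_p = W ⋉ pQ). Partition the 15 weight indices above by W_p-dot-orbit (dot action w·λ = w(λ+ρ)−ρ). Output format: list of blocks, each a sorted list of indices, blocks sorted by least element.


C ↔ D_5 under row/col permutation; |W(D_5)| = 1920.

W_11-reps of the 15 weights in Ā_11 (same 5-coord order as C):

  λ_1 → (2, 3, 1, 0, 1);  λ_2 → (0, 3, 1, 3, 0);  λ_3 → (1, 1, 0, 2, 5);  λ_4 → (0, 3, 1, 3, 0);  λ_5 → (2, 1, 2, 1, 1);  λ_6 → (2, 1, 2, 1, 1);  λ_7 → (2, 3, 1, 0, 1);  λ_8 → (0, 3, 1, 3, 0);  λ_9 → (1, 1, 0, 2, 5);  λ_10 → (2, 1, 2, 1, 1);  λ_11 → (0, 3, 1, 3, 0);  λ_12 → (2, 3, 1, 0, 1);  λ_13 → (0, 3, 1, 3, 0);  λ_14 → (2, 3, 1, 0, 1);  λ_15 → (1, 1, 0, 2, 5)

The 15 indices split into 4 linkage classes (same alcove rep ⇔ same W_11-dot-orbit):

[[1, 7, 12, 14], [2, 4, 8, 11, 13], [3, 9, 15], [5, 6, 10]]


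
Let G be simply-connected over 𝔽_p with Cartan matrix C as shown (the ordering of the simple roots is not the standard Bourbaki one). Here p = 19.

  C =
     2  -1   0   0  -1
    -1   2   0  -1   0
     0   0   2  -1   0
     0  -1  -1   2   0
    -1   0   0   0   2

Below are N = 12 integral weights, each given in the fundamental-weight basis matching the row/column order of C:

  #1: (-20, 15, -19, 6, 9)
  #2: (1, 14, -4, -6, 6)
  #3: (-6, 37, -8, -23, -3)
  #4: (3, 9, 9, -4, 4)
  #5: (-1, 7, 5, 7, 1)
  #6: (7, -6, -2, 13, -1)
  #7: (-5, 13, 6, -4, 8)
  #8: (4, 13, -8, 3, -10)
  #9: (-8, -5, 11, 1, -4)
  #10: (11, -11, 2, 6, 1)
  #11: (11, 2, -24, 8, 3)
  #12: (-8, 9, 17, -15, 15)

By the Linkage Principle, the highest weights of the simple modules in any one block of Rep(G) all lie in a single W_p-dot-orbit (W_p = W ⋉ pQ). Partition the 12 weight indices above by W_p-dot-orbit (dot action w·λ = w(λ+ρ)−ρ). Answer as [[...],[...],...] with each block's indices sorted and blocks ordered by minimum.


A_5 Cartan matrix, 5 simple roots permuted; ρ=(1,1,1,1,1).

Alcove-folded reps (p=19, 12 weights, presented ϖ-order):

  [1] (4, 7, 0, 3, 1)
  [2] (2, 7, 0, 3, 2)
  [3] (2, 7, 0, 3, 2)
  [4] (2, 7, 0, 3, 2)
  [5] (3, 5, 1, 8, 0)
  [6] (3, 5, 1, 8, 0)
  [7] (4, 7, 0, 3, 1)
  [8] (4, 7, 0, 3, 1)
  [9] (2, 7, 0, 3, 2)
  [10] (2, 7, 0, 3, 2)
  [11] (4, 7, 0, 3, 1)
  [12] (4, 7, 0, 3, 1)

Partition of {1..12} into 3 W_19-dot-orbits:

[[1, 7, 8, 11, 12], [2, 3, 4, 9, 10], [5, 6]]


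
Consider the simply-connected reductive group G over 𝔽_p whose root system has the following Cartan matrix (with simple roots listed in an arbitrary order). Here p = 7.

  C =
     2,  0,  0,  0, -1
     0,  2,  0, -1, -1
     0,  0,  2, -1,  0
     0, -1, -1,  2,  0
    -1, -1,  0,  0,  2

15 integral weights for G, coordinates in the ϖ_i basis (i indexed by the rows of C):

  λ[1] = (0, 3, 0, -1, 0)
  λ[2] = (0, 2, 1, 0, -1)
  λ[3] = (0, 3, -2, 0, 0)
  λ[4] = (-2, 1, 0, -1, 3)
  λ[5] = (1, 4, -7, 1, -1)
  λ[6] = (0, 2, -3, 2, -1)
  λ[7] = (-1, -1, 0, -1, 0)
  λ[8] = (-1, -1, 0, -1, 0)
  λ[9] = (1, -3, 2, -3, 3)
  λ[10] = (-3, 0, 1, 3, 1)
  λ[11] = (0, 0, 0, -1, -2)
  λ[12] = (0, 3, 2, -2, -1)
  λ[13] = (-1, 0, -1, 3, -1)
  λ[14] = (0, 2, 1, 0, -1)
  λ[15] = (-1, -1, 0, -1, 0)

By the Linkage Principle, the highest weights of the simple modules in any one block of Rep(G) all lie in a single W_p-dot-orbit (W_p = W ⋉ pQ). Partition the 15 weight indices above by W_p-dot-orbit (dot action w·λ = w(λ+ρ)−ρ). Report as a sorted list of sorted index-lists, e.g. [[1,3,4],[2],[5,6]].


Cartan matrix: type A_5 (|W|=720); un-permuting the 5 rows.

Ā_7 reps of the 15 weights (A_5, coords as presented):

  1: (1, 4, 1, 0, 1);  2: (1, 3, 2, 1, 0);  3: (1, 4, 1, 0, 1);  4: (1, 2, 1, 0, 3);  5: (0, 1, 0, 4, 0);  6: (1, 3, 2, 1, 0);  7: (0, 0, 1, 0, 1);  8: (0, 0, 1, 0, 1);  9: (2, 2, 1, 1, 0);  10: (0, 1, 0, 4, 0);  11: (0, 0, 1, 0, 1);  12: (1, 3, 2, 1, 0);  13: (0, 1, 0, 4, 0);  14: (1, 3, 2, 1, 0);  15: (0, 0, 1, 0, 1)

Grouping the 15 weights by Ā_7-representative: 6 linkage classes.

[[1, 3], [2, 6, 12, 14], [4], [5, 10, 13], [7, 8, 11, 15], [9]]


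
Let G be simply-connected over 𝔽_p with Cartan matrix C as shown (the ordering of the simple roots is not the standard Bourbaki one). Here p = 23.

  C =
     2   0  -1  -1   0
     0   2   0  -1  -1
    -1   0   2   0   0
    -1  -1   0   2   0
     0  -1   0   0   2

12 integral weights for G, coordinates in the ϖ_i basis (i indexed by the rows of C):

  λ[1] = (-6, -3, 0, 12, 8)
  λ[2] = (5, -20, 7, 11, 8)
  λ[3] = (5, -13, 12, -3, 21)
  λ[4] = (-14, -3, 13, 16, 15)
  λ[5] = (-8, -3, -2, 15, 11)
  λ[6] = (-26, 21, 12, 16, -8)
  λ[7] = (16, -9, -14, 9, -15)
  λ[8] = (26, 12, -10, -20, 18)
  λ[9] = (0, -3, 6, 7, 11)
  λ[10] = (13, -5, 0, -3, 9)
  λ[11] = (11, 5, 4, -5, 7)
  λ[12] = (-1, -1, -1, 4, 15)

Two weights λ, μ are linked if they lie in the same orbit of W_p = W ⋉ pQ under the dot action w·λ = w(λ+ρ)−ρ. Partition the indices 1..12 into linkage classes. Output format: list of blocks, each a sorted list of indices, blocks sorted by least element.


A_5 Cartan matrix, 5 simple roots permuted; ρ=(1,1,1,1,1).

Ā_23 reps of the 12 weights (A_5, coords as presented):

  [1] (1, 2, 4, 6, 7);  [2] (1, 2, 4, 6, 7);  [3] (8, 2, 1, 4, 4);  [4] (5, 2, 8, 2, 5);  [5] (1, 2, 4, 6, 7);  [6] (1, 2, 4, 6, 7);  [7] (8, 2, 1, 4, 4);  [8] (8, 2, 1, 4, 4);  [9] (1, 2, 4, 6, 7);  [10] (8, 2, 1, 4, 4);  [11] (8, 2, 1, 4, 4);  [12] (0, 0, 0, 5, 16)

The 12 indices split into 4 linkage classes (same alcove rep ⇔ same W_23-dot-orbit):

[[1, 2, 5, 6, 9], [3, 7, 8, 10, 11], [4], [12]]


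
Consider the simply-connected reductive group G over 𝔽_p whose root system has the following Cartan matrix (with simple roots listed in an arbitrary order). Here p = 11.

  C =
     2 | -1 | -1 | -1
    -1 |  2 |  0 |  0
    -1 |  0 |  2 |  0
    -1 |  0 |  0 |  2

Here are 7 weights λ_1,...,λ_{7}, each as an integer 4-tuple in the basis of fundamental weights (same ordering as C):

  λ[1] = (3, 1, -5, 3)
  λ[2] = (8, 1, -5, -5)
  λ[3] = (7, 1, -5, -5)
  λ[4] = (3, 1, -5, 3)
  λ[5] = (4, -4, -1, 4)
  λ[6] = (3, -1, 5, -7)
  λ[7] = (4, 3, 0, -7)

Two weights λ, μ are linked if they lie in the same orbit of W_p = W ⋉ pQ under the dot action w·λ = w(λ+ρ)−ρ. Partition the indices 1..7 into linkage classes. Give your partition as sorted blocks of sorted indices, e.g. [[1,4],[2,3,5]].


C ↔ D_4 under row/col permutation; |W(D_4)| = 192.

Each λ_j+ρ reduced to Ā_11; 4-tuples below use C's row order:

    λ_1 → (0, 2, 4, 4)
    λ_2 → (0, 2, 4, 4)
    λ_3 → (0, 2, 4, 4)
    λ_4 → (0, 2, 4, 4)
    λ_5 → (1, 3, 0, 5)
    λ_6 → (0, 2, 4, 4)
    λ_7 → (1, 3, 0, 5)

Grouping the 7 weights by Ā_11-representative: 2 linkage classes.

[[1, 2, 3, 4, 6], [5, 7]]


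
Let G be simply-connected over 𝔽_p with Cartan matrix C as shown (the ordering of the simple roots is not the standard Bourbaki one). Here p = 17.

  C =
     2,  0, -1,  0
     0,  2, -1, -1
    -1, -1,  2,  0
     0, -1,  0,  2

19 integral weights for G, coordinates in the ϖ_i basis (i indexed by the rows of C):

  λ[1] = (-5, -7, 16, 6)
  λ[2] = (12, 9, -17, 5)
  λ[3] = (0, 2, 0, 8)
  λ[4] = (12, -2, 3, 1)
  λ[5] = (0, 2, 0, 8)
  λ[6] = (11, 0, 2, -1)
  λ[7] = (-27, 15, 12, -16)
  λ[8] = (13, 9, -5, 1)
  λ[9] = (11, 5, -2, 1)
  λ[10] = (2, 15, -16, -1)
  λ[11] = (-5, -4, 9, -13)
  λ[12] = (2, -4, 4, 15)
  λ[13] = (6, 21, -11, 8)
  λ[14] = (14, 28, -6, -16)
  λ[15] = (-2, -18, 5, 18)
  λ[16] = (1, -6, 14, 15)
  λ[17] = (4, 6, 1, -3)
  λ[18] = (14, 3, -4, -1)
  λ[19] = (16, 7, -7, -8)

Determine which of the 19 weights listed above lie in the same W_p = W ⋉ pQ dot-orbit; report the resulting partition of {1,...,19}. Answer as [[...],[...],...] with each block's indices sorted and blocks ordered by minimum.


C ↔ A_4 under row/col permutation; |W(A_4)| = 120.

Ā_17 reps of the 19 weights (A_4, coords as presented):

  λ_1+ρ ↦ (3, 6, 7, 0) · λ_2+ρ ↦ (3, 6, 7, 0) · λ_3+ρ ↦ (1, 3, 1, 9) · λ_4+ρ ↦ (12, 1, 3, 0) · λ_5+ρ ↦ (1, 3, 1, 9) · λ_6+ρ ↦ (12, 1, 3, 0) · λ_7+ρ ↦ (1, 3, 1, 9) · λ_8+ρ ↦ (5, 3, 4, 3) · λ_9+ρ ↦ (9, 5, 1, 0) · λ_10+ρ ↦ (12, 1, 3, 0) · λ_11+ρ ↦ (5, 3, 4, 3) · λ_12+ρ ↦ (1, 3, 1, 9) · λ_13+ρ ↦ (5, 3, 4, 3) · λ_14+ρ ↦ (5, 5, 2, 2) · λ_15+ρ ↦ (9, 5, 1, 0) · λ_16+ρ ↦ (9, 5, 1, 0) · λ_17+ρ ↦ (5, 5, 2, 2) · λ_18+ρ ↦ (12, 1, 3, 0) · λ_19+ρ ↦ (9, 5, 1, 0)

Linkage partition of the 19 weights (6 classes, p=17):

[[1, 2], [3, 5, 7, 12], [4, 6, 10, 18], [8, 11, 13], [9, 15, 16, 19], [14, 17]]


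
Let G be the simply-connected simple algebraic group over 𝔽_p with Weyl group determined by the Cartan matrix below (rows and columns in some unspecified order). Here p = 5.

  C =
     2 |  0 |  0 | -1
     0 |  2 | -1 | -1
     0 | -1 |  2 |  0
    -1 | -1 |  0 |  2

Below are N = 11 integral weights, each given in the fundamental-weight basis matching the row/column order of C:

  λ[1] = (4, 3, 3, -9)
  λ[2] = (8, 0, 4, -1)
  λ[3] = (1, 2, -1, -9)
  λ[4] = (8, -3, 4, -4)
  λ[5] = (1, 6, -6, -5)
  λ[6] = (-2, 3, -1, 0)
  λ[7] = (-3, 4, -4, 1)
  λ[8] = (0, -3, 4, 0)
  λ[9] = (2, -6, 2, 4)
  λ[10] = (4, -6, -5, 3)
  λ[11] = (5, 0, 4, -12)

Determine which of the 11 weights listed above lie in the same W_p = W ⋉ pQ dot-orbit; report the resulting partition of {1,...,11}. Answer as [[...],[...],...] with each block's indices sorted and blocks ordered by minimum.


C ↔ A_4 under row/col permutation; |W(A_4)| = 120.

Folding the 11 weights λ_j+ρ into Ā_5 (reps in the given 4-coord order):

  [1] (0, 1, 3, 1) · [2] (4, 1, 0, 0) · [3] (0, 2, 1, 0) · [4] (0, 1, 3, 1) · [5] (0, 2, 1, 0) · [6] (1, 4, 0, 0) · [7] (0, 2, 1, 0) · [8] (0, 1, 3, 1) · [9] (0, 2, 1, 0) · [10] (4, 1, 0, 0) · [11] (4, 1, 0, 0)

Linkage partition of the 11 weights (4 classes, p=5):

[[1, 4, 8], [2, 10, 11], [3, 5, 7, 9], [6]]


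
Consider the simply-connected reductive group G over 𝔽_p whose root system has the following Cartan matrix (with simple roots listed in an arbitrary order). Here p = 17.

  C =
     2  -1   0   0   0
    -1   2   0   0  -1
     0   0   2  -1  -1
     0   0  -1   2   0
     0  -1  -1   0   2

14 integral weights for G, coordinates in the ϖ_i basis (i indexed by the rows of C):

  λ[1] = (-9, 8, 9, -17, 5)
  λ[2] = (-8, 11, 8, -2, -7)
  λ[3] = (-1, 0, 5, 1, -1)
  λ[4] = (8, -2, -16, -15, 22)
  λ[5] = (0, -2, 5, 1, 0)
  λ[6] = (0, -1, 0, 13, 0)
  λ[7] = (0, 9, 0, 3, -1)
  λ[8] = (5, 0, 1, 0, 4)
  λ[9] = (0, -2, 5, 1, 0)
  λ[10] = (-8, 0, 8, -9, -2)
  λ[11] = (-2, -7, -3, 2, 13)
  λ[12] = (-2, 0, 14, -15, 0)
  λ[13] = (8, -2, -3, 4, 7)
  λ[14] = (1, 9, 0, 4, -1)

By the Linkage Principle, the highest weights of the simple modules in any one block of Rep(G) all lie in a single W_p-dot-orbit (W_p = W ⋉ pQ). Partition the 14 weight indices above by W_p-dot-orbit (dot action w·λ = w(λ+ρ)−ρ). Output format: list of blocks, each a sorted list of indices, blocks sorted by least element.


A_5 Cartan matrix, 5 simple roots permuted; ρ=(1,1,1,1,1).

Ā_17 reps of the 14 weights (A_5, coords as presented):

  1: (0, 1, 6, 2, 0) · 2: (6, 1, 2, 1, 5) · 3: (0, 1, 6, 2, 0) · 4: (6, 1, 2, 1, 5) · 5: (0, 1, 6, 2, 0) · 6: (1, 0, 1, 14, 1) · 7: (1, 10, 1, 4, 0) · 8: (6, 1, 2, 1, 5) · 9: (0, 1, 6, 2, 0) · 10: (0, 1, 6, 2, 0) · 11: (6, 1, 2, 1, 5) · 12: (1, 0, 1, 14, 1) · 13: (6, 1, 2, 1, 5) · 14: (1, 10, 1, 4, 0)

Grouping the 14 weights by Ā_17-representative: 4 linkage classes.

[[1, 3, 5, 9, 10], [2, 4, 8, 11, 13], [6, 12], [7, 14]]


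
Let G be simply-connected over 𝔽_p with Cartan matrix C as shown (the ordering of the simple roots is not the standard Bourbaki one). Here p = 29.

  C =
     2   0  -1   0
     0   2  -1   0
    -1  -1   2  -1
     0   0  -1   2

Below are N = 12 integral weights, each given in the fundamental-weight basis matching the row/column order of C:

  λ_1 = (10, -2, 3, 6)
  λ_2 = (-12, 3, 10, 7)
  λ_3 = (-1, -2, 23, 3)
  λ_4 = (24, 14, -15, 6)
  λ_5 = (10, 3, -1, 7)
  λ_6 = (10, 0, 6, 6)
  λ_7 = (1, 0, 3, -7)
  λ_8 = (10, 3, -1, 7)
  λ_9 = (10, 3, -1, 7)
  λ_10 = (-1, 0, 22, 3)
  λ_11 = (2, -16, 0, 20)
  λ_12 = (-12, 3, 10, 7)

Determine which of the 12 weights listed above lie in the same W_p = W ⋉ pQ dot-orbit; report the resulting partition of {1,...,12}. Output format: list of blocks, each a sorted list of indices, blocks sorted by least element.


Type D_4, rank 4, |W|=192; reorder rows/cols to standard.

λ_j+ρ reflected into Ā_29 (⟨·,θ^∨⟩≤29); 4-tuples as given:

    λ_1+ρ ↦ (11, 1, 3, 7)
    λ_2+ρ ↦ (11, 4, 0, 8)
    λ_3+ρ ↦ (0, 1, 1, 4)
    λ_4+ρ ↦ (11, 1, 3, 7)
    λ_5+ρ ↦ (11, 4, 0, 8)
    λ_6+ρ ↦ (11, 1, 3, 7)
    λ_7+ρ ↦ (0, 1, 1, 4)
    λ_8+ρ ↦ (11, 4, 0, 8)
    λ_9+ρ ↦ (11, 4, 0, 8)
    λ_10+ρ ↦ (0, 1, 1, 4)
    λ_11+ρ ↦ (11, 1, 3, 7)
    λ_12+ρ ↦ (11, 4, 0, 8)

Partition of {1..12} into 3 W_29-dot-orbits:

[[1, 4, 6, 11], [2, 5, 8, 9, 12], [3, 7, 10]]


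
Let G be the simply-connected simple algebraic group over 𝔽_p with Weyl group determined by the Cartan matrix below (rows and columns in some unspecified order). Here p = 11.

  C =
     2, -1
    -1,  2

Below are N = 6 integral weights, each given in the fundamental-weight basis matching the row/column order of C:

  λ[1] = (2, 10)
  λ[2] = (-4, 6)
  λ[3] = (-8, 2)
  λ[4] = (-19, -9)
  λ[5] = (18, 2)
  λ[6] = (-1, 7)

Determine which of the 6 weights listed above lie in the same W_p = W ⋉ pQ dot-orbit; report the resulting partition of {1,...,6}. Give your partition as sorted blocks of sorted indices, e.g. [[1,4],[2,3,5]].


A_2 Cartan matrix, 2 simple roots permuted; ρ=(1,1).

λ_j+ρ reflected into Ā_11 (⟨·,θ^∨⟩≤11); 2-tuples as given:

  λ_1 → (0, 8);  λ_2 → (3, 4);  λ_3 → (3, 4);  λ_4 → (3, 4);  λ_5 → (0, 8);  λ_6 → (0, 8)

These 6 weights hit 2 W_11-dot-orbits; sizes (3, 3):

[[1, 5, 6], [2, 3, 4]]


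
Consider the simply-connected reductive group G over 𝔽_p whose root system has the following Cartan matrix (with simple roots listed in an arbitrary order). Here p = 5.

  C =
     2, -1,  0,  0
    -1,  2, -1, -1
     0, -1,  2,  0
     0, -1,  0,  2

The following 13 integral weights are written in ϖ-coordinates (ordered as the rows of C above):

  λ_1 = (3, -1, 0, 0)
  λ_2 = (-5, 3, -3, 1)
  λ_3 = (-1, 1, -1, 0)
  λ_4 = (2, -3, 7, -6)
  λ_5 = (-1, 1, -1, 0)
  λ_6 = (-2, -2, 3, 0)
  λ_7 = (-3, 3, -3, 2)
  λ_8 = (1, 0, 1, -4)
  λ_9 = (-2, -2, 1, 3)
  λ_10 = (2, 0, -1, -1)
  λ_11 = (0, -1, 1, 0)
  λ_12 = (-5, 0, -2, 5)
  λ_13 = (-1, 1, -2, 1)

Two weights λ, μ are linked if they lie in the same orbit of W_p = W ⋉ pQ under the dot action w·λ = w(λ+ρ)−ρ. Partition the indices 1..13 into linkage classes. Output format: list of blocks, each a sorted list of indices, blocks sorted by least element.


D_4 Cartan matrix, 4 simple roots permuted; ρ=(1,1,1,1).

λ_j+ρ reflected into Ā_5 (⟨·,θ^∨⟩≤5); 4-tuples as given:

  λ_1 → (3, 1, 0, 0) · λ_2 → (2, 1, 0, 0) · λ_3 → (0, 2, 0, 1) · λ_4 → (1, 0, 2, 1) · λ_5 → (0, 2, 0, 1) · λ_6 → (1, 0, 2, 1) · λ_7 → (0, 2, 0, 1) · λ_8 → (0, 2, 0, 1) · λ_9 → (1, 1, 0, 2) · λ_10 → (3, 1, 0, 0) · λ_11 → (1, 0, 2, 1) · λ_12 → (1, 0, 2, 1) · λ_13 → (0, 1, 1, 2)

These 13 weights hit 6 W_5-dot-orbits; sizes (2, 1, 4, 4, 1, 1):

[[1, 10], [2], [3, 5, 7, 8], [4, 6, 11, 12], [9], [13]]


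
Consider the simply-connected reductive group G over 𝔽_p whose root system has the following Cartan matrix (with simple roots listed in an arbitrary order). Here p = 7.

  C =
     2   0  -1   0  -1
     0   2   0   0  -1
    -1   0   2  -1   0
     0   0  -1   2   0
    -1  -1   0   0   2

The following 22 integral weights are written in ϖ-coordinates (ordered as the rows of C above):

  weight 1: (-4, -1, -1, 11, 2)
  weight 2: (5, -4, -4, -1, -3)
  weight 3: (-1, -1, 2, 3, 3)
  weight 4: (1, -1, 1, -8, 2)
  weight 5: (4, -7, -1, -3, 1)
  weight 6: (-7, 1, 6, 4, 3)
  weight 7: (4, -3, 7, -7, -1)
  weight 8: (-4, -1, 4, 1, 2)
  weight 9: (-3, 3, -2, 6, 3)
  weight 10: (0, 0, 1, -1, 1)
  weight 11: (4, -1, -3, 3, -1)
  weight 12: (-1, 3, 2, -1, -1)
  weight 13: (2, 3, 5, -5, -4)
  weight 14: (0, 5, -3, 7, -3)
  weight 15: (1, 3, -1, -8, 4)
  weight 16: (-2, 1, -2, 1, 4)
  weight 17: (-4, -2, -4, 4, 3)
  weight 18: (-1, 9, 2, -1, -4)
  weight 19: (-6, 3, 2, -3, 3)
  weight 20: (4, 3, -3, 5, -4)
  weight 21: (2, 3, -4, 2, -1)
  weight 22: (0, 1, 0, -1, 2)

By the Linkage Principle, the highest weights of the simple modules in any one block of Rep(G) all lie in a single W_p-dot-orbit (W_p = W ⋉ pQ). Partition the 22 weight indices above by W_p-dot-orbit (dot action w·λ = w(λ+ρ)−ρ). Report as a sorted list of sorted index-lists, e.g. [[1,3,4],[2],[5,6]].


C ↔ A_5 under row/col permutation; |W(A_5)| = 720.

W_7-reps of the 22 weights in Ā_7 (same 5-coord order as C):

  λ_1 → (3, 0, 2, 2, 0) · λ_2 → (0, 2, 2, 1, 1) · λ_3 → (0, 4, 3, 0, 0) · λ_4 → (3, 0, 2, 2, 0) · λ_5 → (1, 2, 1, 0, 3) · λ_6 → (1, 2, 1, 0, 3) · λ_7 → (1, 2, 1, 0, 3) · λ_8 → (3, 0, 2, 2, 0) · λ_9 → (1, 1, 1, 1, 0) · λ_10 → (1, 1, 2, 0, 2) · λ_11 → (3, 0, 2, 2, 0) · λ_12 → (0, 4, 3, 0, 0) · λ_13 → (0, 2, 2, 1, 1) · λ_14 → (1, 1, 1, 1, 0) · λ_15 → (3, 0, 2, 2, 0) · λ_16 → (1, 2, 1, 0, 3) · λ_17 → (0, 2, 2, 1, 1) · λ_18 → (0, 4, 3, 0, 0) · λ_19 → (0, 2, 2, 1, 1) · λ_20 → (0, 2, 2, 1, 1) · λ_21 → (0, 4, 3, 0, 0) · λ_22 → (1, 2, 1, 0, 3)

These 22 weights hit 6 W_7-dot-orbits; sizes (5, 5, 4, 5, 2, 1):

[[1, 4, 8, 11, 15], [2, 13, 17, 19, 20], [3, 12, 18, 21], [5, 6, 7, 16, 22], [9, 14], [10]]


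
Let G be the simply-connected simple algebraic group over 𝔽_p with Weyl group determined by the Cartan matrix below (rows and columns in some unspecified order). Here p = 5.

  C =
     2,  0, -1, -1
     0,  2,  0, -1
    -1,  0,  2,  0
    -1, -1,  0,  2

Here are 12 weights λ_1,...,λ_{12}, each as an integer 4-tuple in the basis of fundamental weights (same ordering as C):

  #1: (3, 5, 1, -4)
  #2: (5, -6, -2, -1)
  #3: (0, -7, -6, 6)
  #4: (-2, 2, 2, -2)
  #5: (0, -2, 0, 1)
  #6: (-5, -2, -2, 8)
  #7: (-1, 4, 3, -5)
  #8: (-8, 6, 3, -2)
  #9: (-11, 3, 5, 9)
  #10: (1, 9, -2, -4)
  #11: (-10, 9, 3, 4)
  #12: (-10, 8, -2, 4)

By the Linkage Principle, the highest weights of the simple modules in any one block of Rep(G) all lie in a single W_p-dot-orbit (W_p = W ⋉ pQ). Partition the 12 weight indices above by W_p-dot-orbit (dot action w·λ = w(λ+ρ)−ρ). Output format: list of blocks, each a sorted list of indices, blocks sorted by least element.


Root system A_4: the 4×4 matrix C matches after relabeling.

Alcove-folded reps (p=5, 12 weights, presented ϖ-order):

  1: (1, 1, 1, 1)
  2: (0, 1, 0, 4)
  3: (1, 0, 1, 2)
  4: (1, 1, 1, 1)
  5: (1, 1, 1, 1)
  6: (1, 3, 0, 0)
  7: (4, 1, 0, 0)
  8: (1, 1, 1, 1)
  9: (4, 1, 0, 0)
  10: (1, 0, 1, 2)
  11: (0, 1, 0, 4)
  12: (4, 1, 0, 0)

Partition of {1..12} into 5 W_5-dot-orbits:

[[1, 4, 5, 8], [2, 11], [3, 10], [6], [7, 9, 12]]


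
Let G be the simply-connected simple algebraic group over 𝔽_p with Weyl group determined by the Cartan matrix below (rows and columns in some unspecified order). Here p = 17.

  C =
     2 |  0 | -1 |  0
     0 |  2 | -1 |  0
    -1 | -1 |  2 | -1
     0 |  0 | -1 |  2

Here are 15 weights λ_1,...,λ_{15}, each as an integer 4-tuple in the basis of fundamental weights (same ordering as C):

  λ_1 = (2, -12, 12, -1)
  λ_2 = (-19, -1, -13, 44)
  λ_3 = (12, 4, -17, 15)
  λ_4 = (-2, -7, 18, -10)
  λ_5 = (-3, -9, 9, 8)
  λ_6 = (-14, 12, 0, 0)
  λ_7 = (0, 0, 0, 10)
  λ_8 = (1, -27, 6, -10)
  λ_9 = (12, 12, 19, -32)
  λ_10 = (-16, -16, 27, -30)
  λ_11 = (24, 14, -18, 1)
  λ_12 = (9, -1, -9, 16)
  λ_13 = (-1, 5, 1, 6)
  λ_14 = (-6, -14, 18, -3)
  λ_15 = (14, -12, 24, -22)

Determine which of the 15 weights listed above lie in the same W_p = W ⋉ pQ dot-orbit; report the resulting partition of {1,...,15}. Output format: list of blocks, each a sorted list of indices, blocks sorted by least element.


Cartan matrix: type D_4 (|W|=192); un-permuting the 4 rows.

Alcove-folded reps (p=17, 15 weights, presented ϖ-order):

    [1] (3, 11, 1, 0)
    [2] (3, 11, 1, 0)
    [3] (3, 11, 1, 0)
    [4] (1, 4, 1, 7)
    [5] (0, 6, 2, 7)
    [6] (1, 1, 1, 11)
    [7] (1, 1, 1, 11)
    [8] (0, 6, 2, 7)
    [9] (1, 1, 1, 11)
    [10] (1, 1, 1, 11)
    [11] (0, 6, 2, 7)
    [12] (0, 6, 2, 7)
    [13] (0, 6, 2, 7)
    [14] (3, 11, 1, 0)
    [15] (2, 6, 2, 4)

5 distinct reps among the 15 weights ⇒ 5 W_17-linkage classes:

[[1, 2, 3, 14], [4], [5, 8, 11, 12, 13], [6, 7, 9, 10], [15]]
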